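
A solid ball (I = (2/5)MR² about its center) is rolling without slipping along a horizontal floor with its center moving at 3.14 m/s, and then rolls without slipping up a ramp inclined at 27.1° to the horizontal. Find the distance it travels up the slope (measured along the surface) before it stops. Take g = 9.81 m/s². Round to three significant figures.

d ≈ 1.54 m

Here I = (2/5)MR², so the shape factor k = I/(MR²) = 0.4.
The rolling condition ω = v/R makes the rotational term ½I(v/R)² = ½kMv², so KE_total = ½(1+k)Mv² = (7/10)Mv².
Setting this equal to Mgh gives the vertical rise h = (1+k)v₀²/(2g) = 1.4×3.14²/(2×9.81) = 0.7035 m.
Along the incline, d = h/sinθ = 0.7035/sin27.1° ≈ 1.54 m.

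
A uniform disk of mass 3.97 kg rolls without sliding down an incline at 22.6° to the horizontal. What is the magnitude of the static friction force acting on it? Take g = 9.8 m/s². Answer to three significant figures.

The moment of inertia is (1/2)MR², giving k ≡ I/(MR²) = 0.5.
Translational: Mg sinθ − f = Ma. Rotational about the CM: fR = Iα = kMRa, so f = kMa.
Combining, a = g sinθ/(1+k) and f = kMa = kMg sinθ/(1+k).
f = 0.5 × 3.97 × 9.8 × sin22.6° / 1.5 ≈ 4.98 N.

f ≈ 4.98 N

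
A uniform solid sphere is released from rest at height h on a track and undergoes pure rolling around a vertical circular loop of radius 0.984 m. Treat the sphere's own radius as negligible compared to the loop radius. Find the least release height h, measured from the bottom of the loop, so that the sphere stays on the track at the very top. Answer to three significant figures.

h_min ≈ 2.66 m

Here I = (2/5)MR², so the shape factor k = I/(MR²) = 0.4.
At the top, contact is just lost when gravity alone supplies the centripetal force: Mg = Mv_top²/r, i.e. v_top² = gr.
With ω = v/R, the kinetic energy at speed v is ½(1+k)Mv² = (7/10)Mv².
Energy conservation from release (height h) to the top (height 2r): Mgh = Mg(2r) + (7/10)M·gr.
Thus h_min = 2r + (1+k)r/2 = r(2 + 1.4/2) = 0.984 × 2.7 ≈ 2.66 m.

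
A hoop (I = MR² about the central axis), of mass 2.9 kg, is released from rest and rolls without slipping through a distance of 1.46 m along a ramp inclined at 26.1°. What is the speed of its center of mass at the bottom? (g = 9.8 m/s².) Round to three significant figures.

v ≈ 2.51 m/s

For this body I = MR², i.e. k = I/(MR²) = 1.
Since it rolls without slipping, ω = v/R and KE = ½Mv² + ½Iω² = ½(1+k)Mv² = Mv².
The vertical drop is h = L sinθ = 1.46 × sin26.1° = 0.6423 m.
Setting Mgh = Mv² gives v = √(2gh/(1+k)) = √(2·9.8·0.6423/2) ≈ 2.51 m/s.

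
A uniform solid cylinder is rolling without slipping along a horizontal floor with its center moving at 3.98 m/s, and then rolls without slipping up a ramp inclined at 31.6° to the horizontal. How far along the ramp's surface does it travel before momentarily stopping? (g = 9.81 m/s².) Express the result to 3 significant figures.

With I = (1/2)MR², the ratio k = I/(MR²) is 0.5.
Rolling without slipping gives ω = v/R, so the total kinetic energy is ½Mv² + ½Iω² = ½(1+k)Mv² = (3/4)Mv².
Setting this equal to Mgh gives the vertical rise h = (1+k)v₀²/(2g) = 1.5×3.98²/(2×9.81) = 1.211 m.
The distance along the slope is d = h/sinθ = 1.211/sin31.6° ≈ 2.31 m.

d ≈ 2.31 m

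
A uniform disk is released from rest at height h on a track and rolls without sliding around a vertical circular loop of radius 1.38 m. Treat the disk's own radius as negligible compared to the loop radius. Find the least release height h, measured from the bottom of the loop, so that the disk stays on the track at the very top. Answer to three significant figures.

h_min ≈ 3.80 m

With I = (1/2)MR², the ratio k = I/(MR²) is 0.5.
At the top of the loop, the minimum-contact condition is Mg = Mv_top²/r, so v_top² = gr.
With ω = v/R, the kinetic energy at speed v is ½(1+k)Mv² = (3/4)Mv².
Energy conservation from release (height h) to the top (height 2r): Mgh = Mg(2r) + (3/4)M·gr.
Thus h_min = 2r + (1+k)r/2 = r(2 + 1.5/2) = 1.38 × 2.75 ≈ 3.80 m.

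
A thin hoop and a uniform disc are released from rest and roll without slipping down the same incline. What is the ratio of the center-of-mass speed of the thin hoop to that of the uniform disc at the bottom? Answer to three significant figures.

v_ratio ≈ 0.866

Each satisfies Mgh = ½(1+k)Mv² with k = I/(MR²), so v ∝ 1/√(1+k).
For the thin hoop k = 1; for the uniform disc k = 0.5.
v₁/v₂ = √((1+k₂)/(1+k₁)) = √(1.5/2) ≈ 0.866.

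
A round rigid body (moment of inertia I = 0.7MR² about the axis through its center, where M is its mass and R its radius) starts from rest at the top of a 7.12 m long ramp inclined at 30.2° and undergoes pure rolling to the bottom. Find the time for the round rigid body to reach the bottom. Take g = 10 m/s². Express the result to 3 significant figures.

The moment of inertia is 0.7MR², giving k ≡ I/(MR²) = 0.7.
Along the incline Mg sinθ − f = Ma, and torque about the center fR = Iα = kMR²(a/R) gives f = kMa.
Hence a = g sinθ/(1+k) = 10×sin30.2°/1.7 = 2.959 m/s².
Starting from rest, L = ½at², so t = √(2L/a) = √(2×7.12/2.959) ≈ 2.19 s.

t ≈ 2.19 s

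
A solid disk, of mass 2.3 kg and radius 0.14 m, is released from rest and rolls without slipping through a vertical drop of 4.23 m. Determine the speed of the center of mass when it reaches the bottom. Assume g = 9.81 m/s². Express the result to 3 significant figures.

Here I = (1/2)MR², so the shape factor k = I/(MR²) = 0.5.
Pure rolling means v = ωR; then KE = ½Mv² + ½I(v/R)² = ½(1+k)Mv² = (3/4)Mv².
Setting Mgh = (3/4)Mv² gives v = √(2gh/(1+k)) = √(2·9.81·4.23/1.5) ≈ 7.44 m/s.

v ≈ 7.44 m/s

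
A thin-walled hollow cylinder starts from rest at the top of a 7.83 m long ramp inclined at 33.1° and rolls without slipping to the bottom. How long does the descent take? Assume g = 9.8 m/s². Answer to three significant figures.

For this body I = MR², i.e. k = I/(MR²) = 1.
Newton's second law down the slope: Mg sinθ − f = Ma. The torque equation fR = Iα (with α = a/R) gives f = kMa.
Hence a = g sinθ/(1+k) = 9.8×sin33.1°/2 = 2.676 m/s².
Starting from rest, L = ½at², so t = √(2L/a) = √(2×7.83/2.676) ≈ 2.42 s.

t ≈ 2.42 s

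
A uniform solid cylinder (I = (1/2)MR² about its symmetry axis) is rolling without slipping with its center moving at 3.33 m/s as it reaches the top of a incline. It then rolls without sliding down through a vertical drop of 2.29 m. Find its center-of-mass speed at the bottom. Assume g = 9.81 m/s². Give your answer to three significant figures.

Here I = (1/2)MR², so the shape factor k = I/(MR²) = 0.5.
Pure rolling means v = ωR; then KE = ½Mv² + ½I(v/R)² = ½(1+k)Mv² = (3/4)Mv².
Conserving energy between top and bottom: (3/4)Mv² = (3/4)Mv₀² + Mgh, hence v² = v₀² + 2gh/(1+k).
v = √(3.33² + 2×9.81×2.29/1.5) = √41.04 ≈ 6.41 m/s.

v ≈ 6.41 m/s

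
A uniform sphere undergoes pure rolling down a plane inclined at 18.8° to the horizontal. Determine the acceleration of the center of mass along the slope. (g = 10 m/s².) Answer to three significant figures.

a ≈ 2.30 m/s²

For this body I = (2/5)MR², i.e. k = I/(MR²) = 0.4.
Translational: Mg sinθ − f = Ma. Rotational about the CM: fR = Iα = kMRa, so f = kMa.
Eliminating f: Mg sinθ = (1+k)Ma, so a = g sinθ/(1+k) = 10 × sin18.8° / 1.4 ≈ 2.30 m/s².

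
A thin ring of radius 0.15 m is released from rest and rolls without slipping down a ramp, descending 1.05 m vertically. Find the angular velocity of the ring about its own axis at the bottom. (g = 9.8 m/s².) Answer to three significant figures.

Here I = MR², so the shape factor k = I/(MR²) = 1.
Since it rolls without slipping, ω = v/R and KE = ½Mv² + ½Iω² = ½(1+k)Mv² = Mv².
Energy conservation Mgh = ½(1+k)Mv² gives v = √(2gh/(1+k)) = √(2 × 9.8 × 1.05 / 2) = 3.208 m/s.
The angular speed follows from ω = v/R = 3.208/0.15 ≈ 21.4 rad/s.

ω ≈ 21.4 rad/s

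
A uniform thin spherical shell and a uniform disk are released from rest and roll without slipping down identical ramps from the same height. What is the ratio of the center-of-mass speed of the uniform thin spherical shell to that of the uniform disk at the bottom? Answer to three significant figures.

Each satisfies Mgh = ½(1+k)Mv² with k = I/(MR²), so v ∝ 1/√(1+k).
For the uniform thin spherical shell k = 2/3; for the uniform disk k = 0.5.
v₁/v₂ = √((1+k₂)/(1+k₁)) = √(1.5/1.667) ≈ 0.949.

v_ratio ≈ 0.949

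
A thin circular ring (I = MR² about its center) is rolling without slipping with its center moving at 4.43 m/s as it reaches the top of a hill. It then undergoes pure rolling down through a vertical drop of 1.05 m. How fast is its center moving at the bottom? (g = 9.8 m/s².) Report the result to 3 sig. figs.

v ≈ 5.47 m/s

For this body I = MR², i.e. k = I/(MR²) = 1.
Since it rolls without slipping, ω = v/R and KE = ½Mv² + ½Iω² = ½(1+k)Mv² = Mv².
Energy conservation: Mv₀² + Mgh = Mv², so v² = v₀² + 2gh/(1+k).
v = √(4.43² + 2×9.8×1.05/2) = √29.91 ≈ 5.47 m/s.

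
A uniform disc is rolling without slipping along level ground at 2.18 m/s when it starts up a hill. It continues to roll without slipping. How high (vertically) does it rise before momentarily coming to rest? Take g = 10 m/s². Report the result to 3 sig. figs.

h ≈ 0.356 m

Here I = (1/2)MR², so the shape factor k = I/(MR²) = 0.5.
Since it rolls without slipping, ω = v/R and KE = ½Mv² + ½Iω² = ½(1+k)Mv² = (3/4)Mv².
At the top the kinetic energy is zero, so (3/4)Mv₀² = Mgh.
Thus h = (1+k)v₀²/(2g) = 1.5 × 2.18² / (2 × 10) ≈ 0.356 m.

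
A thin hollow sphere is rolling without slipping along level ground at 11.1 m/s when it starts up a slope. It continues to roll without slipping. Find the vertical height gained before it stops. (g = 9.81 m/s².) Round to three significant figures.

Here I = (2/3)MR², so the shape factor k = I/(MR²) = 2/3.
Rolling without slipping gives ω = v/R, so the total kinetic energy is ½Mv² + ½Iω² = ½(1+k)Mv² = (5/6)Mv².
At the top the kinetic energy is zero, so (5/6)Mv₀² = Mgh.
Thus h = (1+k)v₀²/(2g) = 1.667 × 11.1² / (2 × 9.81) ≈ 10.5 m.

h ≈ 10.5 m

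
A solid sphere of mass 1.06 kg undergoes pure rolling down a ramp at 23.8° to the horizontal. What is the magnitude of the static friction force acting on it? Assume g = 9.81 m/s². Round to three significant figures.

For this body I = (2/5)MR², i.e. k = I/(MR²) = 0.4.
Along the incline Mg sinθ − f = Ma, and torque about the center fR = Iα = kMR²(a/R) gives f = kMa.
Combining, a = g sinθ/(1+k) and f = kMa = kMg sinθ/(1+k).
f = 0.4 × 1.06 × 9.81 × sin23.8° / 1.4 ≈ 1.20 N.

f ≈ 1.20 N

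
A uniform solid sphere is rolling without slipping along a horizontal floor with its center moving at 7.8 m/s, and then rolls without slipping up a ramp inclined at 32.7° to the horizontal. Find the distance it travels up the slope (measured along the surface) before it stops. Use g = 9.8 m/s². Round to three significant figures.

d ≈ 8.04 m

With I = (2/5)MR², the ratio k = I/(MR²) is 0.4.
Pure rolling means v = ωR; then KE = ½Mv² + ½I(v/R)² = ½(1+k)Mv² = (7/10)Mv².
Setting this equal to Mgh gives the vertical rise h = (1+k)v₀²/(2g) = 1.4×7.8²/(2×9.8) = 4.346 m.
Along the incline, d = h/sinθ = 4.346/sin32.7° ≈ 8.04 m.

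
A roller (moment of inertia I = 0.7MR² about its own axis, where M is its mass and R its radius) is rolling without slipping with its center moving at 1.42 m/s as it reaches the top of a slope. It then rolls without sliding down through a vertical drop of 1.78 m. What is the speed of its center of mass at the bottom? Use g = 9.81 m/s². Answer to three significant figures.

v ≈ 4.75 m/s

With I = 0.7MR², the ratio k = I/(MR²) is 0.7.
Pure rolling means v = ωR; then KE = ½Mv² + ½I(v/R)² = ½(1+k)Mv² = (17/20)Mv².
Energy conservation: (17/20)Mv₀² + Mgh = (17/20)Mv², so v² = v₀² + 2gh/(1+k).
v = √(1.42² + 2×9.81×1.78/1.7) = √22.56 ≈ 4.75 m/s.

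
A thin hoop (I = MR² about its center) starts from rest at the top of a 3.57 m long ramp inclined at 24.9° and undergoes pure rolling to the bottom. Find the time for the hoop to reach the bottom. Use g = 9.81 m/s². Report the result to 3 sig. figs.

t ≈ 1.86 s

For this body I = MR², i.e. k = I/(MR²) = 1.
Along the incline Mg sinθ − f = Ma, and torque about the center fR = Iα = kMR²(a/R) gives f = kMa.
Hence a = g sinθ/(1+k) = 9.81×sin24.9°/2 = 2.065 m/s².
With constant a from rest, t = √(2L/a) = √(2·3.57/2.065) ≈ 1.86 s.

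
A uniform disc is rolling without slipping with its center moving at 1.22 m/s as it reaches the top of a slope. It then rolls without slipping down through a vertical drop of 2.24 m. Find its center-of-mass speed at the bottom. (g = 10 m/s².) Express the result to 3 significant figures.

Here I = (1/2)MR², so the shape factor k = I/(MR²) = 0.5.
The rolling condition ω = v/R makes the rotational term ½I(v/R)² = ½kMv², so KE_total = ½(1+k)Mv² = (3/4)Mv².
Conserving energy between top and bottom: (3/4)Mv² = (3/4)Mv₀² + Mgh, hence v² = v₀² + 2gh/(1+k).
v = √(1.22² + 2×10×2.24/1.5) = √31.36 ≈ 5.60 m/s.

v ≈ 5.60 m/s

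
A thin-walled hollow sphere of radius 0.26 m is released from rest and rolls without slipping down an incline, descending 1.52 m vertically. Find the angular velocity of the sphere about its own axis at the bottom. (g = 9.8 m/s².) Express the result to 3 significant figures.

The moment of inertia is (2/3)MR², giving k ≡ I/(MR²) = 2/3.
The rolling condition ω = v/R makes the rotational term ½I(v/R)² = ½kMv², so KE_total = ½(1+k)Mv² = (5/6)Mv².
Energy conservation Mgh = ½(1+k)Mv² gives v = √(2gh/(1+k)) = √(2 × 9.8 × 1.52 / 1.667) = 4.228 m/s.
Then ω = v/R = 4.228 / 0.26 ≈ 16.3 rad/s.

ω ≈ 16.3 rad/s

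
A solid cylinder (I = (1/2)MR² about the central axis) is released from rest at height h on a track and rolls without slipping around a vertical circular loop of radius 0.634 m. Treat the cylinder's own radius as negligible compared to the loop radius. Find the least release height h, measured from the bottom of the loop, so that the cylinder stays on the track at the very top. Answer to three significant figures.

h_min ≈ 1.74 m

With I = (1/2)MR², the ratio k = I/(MR²) is 0.5.
At the top of the loop, the minimum-contact condition is Mg = Mv_top²/r, so v_top² = gr.
With ω = v/R, the kinetic energy at speed v is ½(1+k)Mv² = (3/4)Mv².
Energy conservation from release (height h) to the top (height 2r): Mgh = Mg(2r) + (3/4)M·gr.
Thus h_min = 2r + (1+k)r/2 = r(2 + 1.5/2) = 0.634 × 2.75 ≈ 1.74 m.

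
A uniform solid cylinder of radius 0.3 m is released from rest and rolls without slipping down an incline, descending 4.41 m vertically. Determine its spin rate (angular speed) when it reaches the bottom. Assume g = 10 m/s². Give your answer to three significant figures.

ω ≈ 25.6 rad/s

For this body I = (1/2)MR², i.e. k = I/(MR²) = 0.5.
Rolling without slipping gives ω = v/R, so the total kinetic energy is ½Mv² + ½Iω² = ½(1+k)Mv² = (3/4)Mv².
Energy conservation Mgh = ½(1+k)Mv² gives v = √(2gh/(1+k)) = √(2 × 10 × 4.41 / 1.5) = 7.668 m/s.
The angular speed follows from ω = v/R = 7.668/0.3 ≈ 25.6 rad/s.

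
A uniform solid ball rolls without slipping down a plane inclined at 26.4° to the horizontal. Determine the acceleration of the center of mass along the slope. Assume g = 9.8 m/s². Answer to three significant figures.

a ≈ 3.11 m/s²

With I = (2/5)MR², the ratio k = I/(MR²) is 0.4.
Along the incline Mg sinθ − f = Ma, and torque about the center fR = Iα = kMR²(a/R) gives f = kMa.
Eliminating f: Mg sinθ = (1+k)Ma, so a = g sinθ/(1+k) = 9.8 × sin26.4° / 1.4 ≈ 3.11 m/s².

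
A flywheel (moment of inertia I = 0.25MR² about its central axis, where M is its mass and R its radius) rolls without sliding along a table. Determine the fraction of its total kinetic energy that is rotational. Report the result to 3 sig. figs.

fraction ≈ 0.200

The moment of inertia is 0.25MR², giving k ≡ I/(MR²) = 0.25.
With ω = v/R, KE_trans = ½Mv² and KE_rot = ½Iω² = ½kMv², so KE_total = ½(1+k)Mv².
The rotational fraction is therefore k/(1+k) = 0.25/1.25 ≈ 0.200.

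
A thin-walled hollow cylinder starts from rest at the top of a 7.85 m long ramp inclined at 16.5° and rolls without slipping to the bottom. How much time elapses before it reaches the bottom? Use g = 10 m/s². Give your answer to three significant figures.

t ≈ 3.33 s

Here I = MR², so the shape factor k = I/(MR²) = 1.
Newton's second law down the slope: Mg sinθ − f = Ma. The torque equation fR = Iα (with α = a/R) gives f = kMa.
Hence a = g sinθ/(1+k) = 10×sin16.5°/2 = 1.42 m/s².
Starting from rest, L = ½at², so t = √(2L/a) = √(2×7.85/1.42) ≈ 3.33 s.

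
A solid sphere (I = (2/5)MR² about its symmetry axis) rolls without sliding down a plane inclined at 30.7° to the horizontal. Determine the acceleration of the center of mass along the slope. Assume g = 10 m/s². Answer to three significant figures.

a ≈ 3.65 m/s²

With I = (2/5)MR², the ratio k = I/(MR²) is 0.4.
Along the incline Mg sinθ − f = Ma, and torque about the center fR = Iα = kMR²(a/R) gives f = kMa.
Eliminating f: Mg sinθ = (1+k)Ma, so a = g sinθ/(1+k) = 10 × sin30.7° / 1.4 ≈ 3.65 m/s².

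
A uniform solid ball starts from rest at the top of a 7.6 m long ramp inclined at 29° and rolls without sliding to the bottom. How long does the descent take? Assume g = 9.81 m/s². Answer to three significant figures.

t ≈ 2.12 s

With I = (2/5)MR², the ratio k = I/(MR²) is 0.4.
Translational: Mg sinθ − f = Ma. Rotational about the CM: fR = Iα = kMRa, so f = kMa.
Hence a = g sinθ/(1+k) = 9.81×sin29°/1.4 = 3.397 m/s².
With constant a from rest, t = √(2L/a) = √(2·7.6/3.397) ≈ 2.12 s.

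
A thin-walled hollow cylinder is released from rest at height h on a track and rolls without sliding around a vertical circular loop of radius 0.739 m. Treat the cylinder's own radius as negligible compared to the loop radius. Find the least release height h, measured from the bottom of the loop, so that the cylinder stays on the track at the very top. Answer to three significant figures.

Here I = MR², so the shape factor k = I/(MR²) = 1.
At the top of the loop, the minimum-contact condition is Mg = Mv_top²/r, so v_top² = gr.
With ω = v/R, the kinetic energy at speed v is ½(1+k)Mv² = Mv².
Energy conservation from release (height h) to the top (height 2r): Mgh = Mg(2r) + M·gr.
Thus h_min = 2r + (1+k)r/2 = r(2 + 2/2) = 0.739 × 3 ≈ 2.22 m.

h_min ≈ 2.22 m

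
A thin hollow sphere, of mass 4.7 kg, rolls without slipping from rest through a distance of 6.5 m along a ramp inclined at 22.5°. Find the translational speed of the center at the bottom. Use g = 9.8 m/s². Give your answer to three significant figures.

v ≈ 5.41 m/s

With I = (2/3)MR², the ratio k = I/(MR²) is 2/3.
Pure rolling means v = ωR; then KE = ½Mv² + ½I(v/R)² = ½(1+k)Mv² = (5/6)Mv².
The vertical drop is h = L sinθ = 6.5 × sin22.5° = 2.487 m.
Energy conservation: Mgh = (5/6)Mv², so v = √(2gh/(1+k)) = √(2 × 9.8 × 2.487 / 1.667) ≈ 5.41 m/s.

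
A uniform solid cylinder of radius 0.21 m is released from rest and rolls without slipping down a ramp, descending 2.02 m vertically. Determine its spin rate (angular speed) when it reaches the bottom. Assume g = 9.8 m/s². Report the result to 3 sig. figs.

ω ≈ 24.5 rad/s

Here I = (1/2)MR², so the shape factor k = I/(MR²) = 0.5.
Rolling without slipping gives ω = v/R, so the total kinetic energy is ½Mv² + ½Iω² = ½(1+k)Mv² = (3/4)Mv².
Energy conservation Mgh = ½(1+k)Mv² gives v = √(2gh/(1+k)) = √(2 × 9.8 × 2.02 / 1.5) = 5.138 m/s.
The angular speed follows from ω = v/R = 5.138/0.21 ≈ 24.5 rad/s.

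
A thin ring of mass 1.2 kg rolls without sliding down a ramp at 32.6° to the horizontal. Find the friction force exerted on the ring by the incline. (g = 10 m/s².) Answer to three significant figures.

f ≈ 3.23 N

For this body I = MR², i.e. k = I/(MR²) = 1.
Along the incline Mg sinθ − f = Ma, and torque about the center fR = Iα = kMR²(a/R) gives f = kMa.
Combining, a = g sinθ/(1+k) and f = kMa = kMg sinθ/(1+k).
f = 1 × 1.2 × 10 × sin32.6° / 2 ≈ 3.23 N.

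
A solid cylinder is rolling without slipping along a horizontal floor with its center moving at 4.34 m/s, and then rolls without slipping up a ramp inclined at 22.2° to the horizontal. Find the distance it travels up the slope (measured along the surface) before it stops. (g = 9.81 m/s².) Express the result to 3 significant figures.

d ≈ 3.81 m

Here I = (1/2)MR², so the shape factor k = I/(MR²) = 0.5.
Rolling without slipping gives ω = v/R, so the total kinetic energy is ½Mv² + ½Iω² = ½(1+k)Mv² = (3/4)Mv².
Setting this equal to Mgh gives the vertical rise h = (1+k)v₀²/(2g) = 1.5×4.34²/(2×9.81) = 1.44 m.
Along the incline, d = h/sinθ = 1.44/sin22.2° ≈ 3.81 m.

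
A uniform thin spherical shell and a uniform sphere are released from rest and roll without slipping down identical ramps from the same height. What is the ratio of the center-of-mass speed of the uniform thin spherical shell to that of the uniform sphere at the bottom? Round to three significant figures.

v_ratio ≈ 0.917

Each satisfies Mgh = ½(1+k)Mv² with k = I/(MR²), so v ∝ 1/√(1+k).
For the uniform thin spherical shell k = 2/3; for the uniform sphere k = 0.4.
v₁/v₂ = √((1+k₂)/(1+k₁)) = √(1.4/1.667) ≈ 0.917.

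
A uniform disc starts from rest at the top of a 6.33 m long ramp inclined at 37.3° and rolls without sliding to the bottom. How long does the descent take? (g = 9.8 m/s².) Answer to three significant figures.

The moment of inertia is (1/2)MR², giving k ≡ I/(MR²) = 0.5.
Along the incline Mg sinθ − f = Ma, and torque about the center fR = Iα = kMR²(a/R) gives f = kMa.
Hence a = g sinθ/(1+k) = 9.8×sin37.3°/1.5 = 3.959 m/s².
Starting from rest, L = ½at², so t = √(2L/a) = √(2×6.33/3.959) ≈ 1.79 s.

t ≈ 1.79 s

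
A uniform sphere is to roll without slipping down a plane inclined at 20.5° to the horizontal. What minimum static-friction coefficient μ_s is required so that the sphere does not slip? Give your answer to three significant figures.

For this body I = (2/5)MR², i.e. k = I/(MR²) = 0.4.
Along the incline Mg sinθ − f = Ma, and torque about the center fR = Iα = kMR²(a/R) gives f = kMa.
These give a = g sinθ/(1+k) and the required friction f = kMg sinθ/(1+k).
With N = Mg cosθ, the no-slip condition f ≤ μN gives μ_min = f/N = k tanθ/(1+k).
μ_min = 0.4 × tan20.5° / 1.4 ≈ 0.107.

μ_min ≈ 0.107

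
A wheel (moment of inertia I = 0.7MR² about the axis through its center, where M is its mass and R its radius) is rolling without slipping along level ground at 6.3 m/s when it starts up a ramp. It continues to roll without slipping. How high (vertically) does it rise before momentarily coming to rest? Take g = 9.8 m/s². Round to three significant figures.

h ≈ 3.44 m

The moment of inertia is 0.7MR², giving k ≡ I/(MR²) = 0.7.
The rolling condition ω = v/R makes the rotational term ½I(v/R)² = ½kMv², so KE_total = ½(1+k)Mv² = (17/20)Mv².
All of this converts to potential energy at the highest point: (17/20)Mv₀² = Mgh.
Thus h = (1+k)v₀²/(2g) = 1.7 × 6.3² / (2 × 9.8) ≈ 3.44 m.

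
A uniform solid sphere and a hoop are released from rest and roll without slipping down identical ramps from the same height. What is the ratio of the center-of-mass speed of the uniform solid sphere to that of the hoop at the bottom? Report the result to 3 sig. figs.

v_ratio ≈ 1.20

Each satisfies Mgh = ½(1+k)Mv² with k = I/(MR²), so v ∝ 1/√(1+k).
For the uniform solid sphere k = 0.4; for the hoop k = 1.
v₁/v₂ = √((1+k₂)/(1+k₁)) = √(2/1.4) ≈ 1.20.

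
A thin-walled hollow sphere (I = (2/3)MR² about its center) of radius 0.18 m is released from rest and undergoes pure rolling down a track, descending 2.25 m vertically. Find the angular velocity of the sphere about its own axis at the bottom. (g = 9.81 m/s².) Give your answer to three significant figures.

For this body I = (2/3)MR², i.e. k = I/(MR²) = 2/3.
Since it rolls without slipping, ω = v/R and KE = ½Mv² + ½Iω² = ½(1+k)Mv² = (5/6)Mv².
Energy conservation Mgh = ½(1+k)Mv² gives v = √(2gh/(1+k)) = √(2 × 9.81 × 2.25 / 1.667) = 5.147 m/s.
Then ω = v/R = 5.147 / 0.18 ≈ 28.6 rad/s.

ω ≈ 28.6 rad/s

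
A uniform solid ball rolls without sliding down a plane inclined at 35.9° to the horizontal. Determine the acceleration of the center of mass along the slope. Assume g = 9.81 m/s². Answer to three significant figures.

With I = (2/5)MR², the ratio k = I/(MR²) is 0.4.
Along the incline Mg sinθ − f = Ma, and torque about the center fR = Iα = kMR²(a/R) gives f = kMa.
Eliminating f: Mg sinθ = (1+k)Ma, so a = g sinθ/(1+k) = 9.81 × sin35.9° / 1.4 ≈ 4.11 m/s².

a ≈ 4.11 m/s²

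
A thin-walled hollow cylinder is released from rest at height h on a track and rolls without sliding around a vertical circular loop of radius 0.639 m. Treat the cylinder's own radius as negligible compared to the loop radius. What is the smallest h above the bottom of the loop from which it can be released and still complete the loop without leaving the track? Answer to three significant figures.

h_min ≈ 1.92 m

With I = MR², the ratio k = I/(MR²) is 1.
At the top of the loop, the minimum-contact condition is Mg = Mv_top²/r, so v_top² = gr.
With ω = v/R, the kinetic energy at speed v is ½(1+k)Mv² = Mv².
Energy conservation from release (height h) to the top (height 2r): Mgh = Mg(2r) + M·gr.
Thus h_min = 2r + (1+k)r/2 = r(2 + 2/2) = 0.639 × 3 ≈ 1.92 m.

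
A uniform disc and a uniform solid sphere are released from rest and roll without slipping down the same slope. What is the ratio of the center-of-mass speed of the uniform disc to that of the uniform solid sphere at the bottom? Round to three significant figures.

Each satisfies Mgh = ½(1+k)Mv² with k = I/(MR²), so v ∝ 1/√(1+k).
For the uniform disc k = 0.5; for the uniform solid sphere k = 0.4.
v₁/v₂ = √((1+k₂)/(1+k₁)) = √(1.4/1.5) ≈ 0.966.

v_ratio ≈ 0.966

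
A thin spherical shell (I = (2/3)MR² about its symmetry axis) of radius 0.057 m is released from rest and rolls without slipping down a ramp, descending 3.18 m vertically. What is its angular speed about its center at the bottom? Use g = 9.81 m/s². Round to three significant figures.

Here I = (2/3)MR², so the shape factor k = I/(MR²) = 2/3.
Since it rolls without slipping, ω = v/R and KE = ½Mv² + ½Iω² = ½(1+k)Mv² = (5/6)Mv².
Energy conservation Mgh = ½(1+k)Mv² gives v = √(2gh/(1+k)) = √(2 × 9.81 × 3.18 / 1.667) = 6.118 m/s.
The angular speed follows from ω = v/R = 6.118/0.057 ≈ 107 rad/s.

ω ≈ 107 rad/s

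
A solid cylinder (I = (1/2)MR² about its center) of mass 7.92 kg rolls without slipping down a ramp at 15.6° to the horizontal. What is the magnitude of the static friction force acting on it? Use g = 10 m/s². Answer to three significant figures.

f ≈ 7.10 N

The moment of inertia is (1/2)MR², giving k ≡ I/(MR²) = 0.5.
Newton's second law down the slope: Mg sinθ − f = Ma. The torque equation fR = Iα (with α = a/R) gives f = kMa.
Combining, a = g sinθ/(1+k) and f = kMa = kMg sinθ/(1+k).
f = 0.5 × 7.92 × 10 × sin15.6° / 1.5 ≈ 7.10 N.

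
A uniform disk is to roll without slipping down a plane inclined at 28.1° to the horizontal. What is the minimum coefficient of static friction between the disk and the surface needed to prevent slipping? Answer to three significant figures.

μ_min ≈ 0.178

For this body I = (1/2)MR², i.e. k = I/(MR²) = 0.5.
Along the incline Mg sinθ − f = Ma, and torque about the center fR = Iα = kMR²(a/R) gives f = kMa.
These give a = g sinθ/(1+k) and the required friction f = kMg sinθ/(1+k).
The normal force is N = Mg cosθ, so μ_min = f/N = k tanθ/(1+k).
μ_min = 0.5 × tan28.1° / 1.5 ≈ 0.178.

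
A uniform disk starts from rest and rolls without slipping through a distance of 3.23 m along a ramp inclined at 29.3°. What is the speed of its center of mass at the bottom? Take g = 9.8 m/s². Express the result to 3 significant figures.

v ≈ 4.54 m/s

Here I = (1/2)MR², so the shape factor k = I/(MR²) = 0.5.
Rolling without slipping gives ω = v/R, so the total kinetic energy is ½Mv² + ½Iω² = ½(1+k)Mv² = (3/4)Mv².
The vertical drop is h = L sinθ = 3.23 × sin29.3° = 1.581 m.
Setting Mgh = (3/4)Mv² gives v = √(2gh/(1+k)) = √(2·9.8·1.581/1.5) ≈ 4.54 m/s.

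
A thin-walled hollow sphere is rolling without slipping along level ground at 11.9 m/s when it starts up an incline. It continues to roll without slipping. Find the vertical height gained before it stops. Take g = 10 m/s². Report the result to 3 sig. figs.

h ≈ 11.8 m

The moment of inertia is (2/3)MR², giving k ≡ I/(MR²) = 2/3.
Rolling without slipping gives ω = v/R, so the total kinetic energy is ½Mv² + ½Iω² = ½(1+k)Mv² = (5/6)Mv².
At the top the kinetic energy is zero, so (5/6)Mv₀² = Mgh.
Thus h = (1+k)v₀²/(2g) = 1.667 × 11.9² / (2 × 10) ≈ 11.8 m.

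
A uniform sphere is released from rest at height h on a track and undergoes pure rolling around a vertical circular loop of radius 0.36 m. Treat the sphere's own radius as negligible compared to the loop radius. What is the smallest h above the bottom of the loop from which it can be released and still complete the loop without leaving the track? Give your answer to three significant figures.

h_min ≈ 0.972 m

The moment of inertia is (2/5)MR², giving k ≡ I/(MR²) = 0.4.
At the top, contact is just lost when gravity alone supplies the centripetal force: Mg = Mv_top²/r, i.e. v_top² = gr.
With ω = v/R, the kinetic energy at speed v is ½(1+k)Mv² = (7/10)Mv².
Energy conservation from release (height h) to the top (height 2r): Mgh = Mg(2r) + (7/10)M·gr.
Thus h_min = 2r + (1+k)r/2 = r(2 + 1.4/2) = 0.36 × 2.7 ≈ 0.972 m.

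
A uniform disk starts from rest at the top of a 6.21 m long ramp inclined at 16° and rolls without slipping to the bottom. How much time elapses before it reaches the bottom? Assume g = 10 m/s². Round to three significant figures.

t ≈ 2.60 s

With I = (1/2)MR², the ratio k = I/(MR²) is 0.5.
Along the incline Mg sinθ − f = Ma, and torque about the center fR = Iα = kMR²(a/R) gives f = kMa.
Hence a = g sinθ/(1+k) = 10×sin16°/1.5 = 1.838 m/s².
With constant a from rest, t = √(2L/a) = √(2·6.21/1.838) ≈ 2.60 s.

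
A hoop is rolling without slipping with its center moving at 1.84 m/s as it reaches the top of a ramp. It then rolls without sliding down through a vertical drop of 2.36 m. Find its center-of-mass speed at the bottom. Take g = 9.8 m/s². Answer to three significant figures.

For this body I = MR², i.e. k = I/(MR²) = 1.
Since it rolls without slipping, ω = v/R and KE = ½Mv² + ½Iω² = ½(1+k)Mv² = Mv².
Energy conservation: Mv₀² + Mgh = Mv², so v² = v₀² + 2gh/(1+k).
v = √(1.84² + 2×9.8×2.36/2) = √26.51 ≈ 5.15 m/s.

v ≈ 5.15 m/s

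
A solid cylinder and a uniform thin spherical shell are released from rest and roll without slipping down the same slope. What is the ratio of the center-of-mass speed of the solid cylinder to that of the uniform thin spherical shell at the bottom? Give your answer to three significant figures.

Each satisfies Mgh = ½(1+k)Mv² with k = I/(MR²), so v ∝ 1/√(1+k).
For the solid cylinder k = 0.5; for the uniform thin spherical shell k = 2/3.
v₁/v₂ = √((1+k₂)/(1+k₁)) = √(1.667/1.5) ≈ 1.05.

v_ratio ≈ 1.05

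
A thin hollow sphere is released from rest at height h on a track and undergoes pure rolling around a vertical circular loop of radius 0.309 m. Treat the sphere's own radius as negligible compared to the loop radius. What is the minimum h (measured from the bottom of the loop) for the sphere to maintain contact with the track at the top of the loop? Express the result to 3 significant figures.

Here I = (2/3)MR², so the shape factor k = I/(MR²) = 2/3.
At the top, contact is just lost when gravity alone supplies the centripetal force: Mg = Mv_top²/r, i.e. v_top² = gr.
With ω = v/R, the kinetic energy at speed v is ½(1+k)Mv² = (5/6)Mv².
Energy conservation from release (height h) to the top (height 2r): Mgh = Mg(2r) + (5/6)M·gr.
Thus h_min = 2r + (1+k)r/2 = r(2 + 1.667/2) = 0.309 × 2.833 ≈ 0.876 m.

h_min ≈ 0.876 m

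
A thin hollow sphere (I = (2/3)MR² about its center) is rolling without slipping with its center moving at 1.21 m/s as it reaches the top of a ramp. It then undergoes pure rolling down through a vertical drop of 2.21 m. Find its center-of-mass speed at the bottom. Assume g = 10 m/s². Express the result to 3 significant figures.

With I = (2/3)MR², the ratio k = I/(MR²) is 2/3.
The rolling condition ω = v/R makes the rotational term ½I(v/R)² = ½kMv², so KE_total = ½(1+k)Mv² = (5/6)Mv².
Conserving energy between top and bottom: (5/6)Mv² = (5/6)Mv₀² + Mgh, hence v² = v₀² + 2gh/(1+k).
v = √(1.21² + 2×10×2.21/1.667) = √27.98 ≈ 5.29 m/s.

v ≈ 5.29 m/s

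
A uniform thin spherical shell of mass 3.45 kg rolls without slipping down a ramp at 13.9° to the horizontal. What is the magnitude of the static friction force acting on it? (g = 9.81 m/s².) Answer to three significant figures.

f ≈ 3.25 N

Here I = (2/3)MR², so the shape factor k = I/(MR²) = 2/3.
Along the incline Mg sinθ − f = Ma, and torque about the center fR = Iα = kMR²(a/R) gives f = kMa.
Combining, a = g sinθ/(1+k) and f = kMa = kMg sinθ/(1+k).
f = (2/3) × 3.45 × 9.81 × sin13.9° / 1.667 ≈ 3.25 N.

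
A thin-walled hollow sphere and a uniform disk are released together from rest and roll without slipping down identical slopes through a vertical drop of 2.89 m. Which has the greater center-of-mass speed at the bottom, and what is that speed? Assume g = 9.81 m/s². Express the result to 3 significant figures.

For rolling without slipping, Mgh = ½(1+k)Mv² where k = I/(MR²), so v = √(2gh/(1+k)).
Thin-walled hollow sphere: k = 2/3, giving v = √(2×9.81×2.89/1.667) = 5.833 m/s.
Uniform disk: k = 0.5, giving v = √(2×9.81×2.89/1.5) = 6.148 m/s.
The smaller k wins: the uniform disk, at ≈ 6.15 m/s.

the uniform disk, at v ≈ 6.15 m/s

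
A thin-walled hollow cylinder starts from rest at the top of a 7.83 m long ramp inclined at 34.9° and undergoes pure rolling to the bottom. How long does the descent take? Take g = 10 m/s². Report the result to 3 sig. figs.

Here I = MR², so the shape factor k = I/(MR²) = 1.
Along the incline Mg sinθ − f = Ma, and torque about the center fR = Iα = kMR²(a/R) gives f = kMa.
Hence a = g sinθ/(1+k) = 10×sin34.9°/2 = 2.861 m/s².
With constant a from rest, t = √(2L/a) = √(2·7.83/2.861) ≈ 2.34 s.

t ≈ 2.34 s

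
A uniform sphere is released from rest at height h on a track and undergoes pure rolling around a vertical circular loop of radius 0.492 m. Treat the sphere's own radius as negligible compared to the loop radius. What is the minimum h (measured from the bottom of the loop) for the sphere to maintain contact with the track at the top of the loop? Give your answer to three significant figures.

The moment of inertia is (2/5)MR², giving k ≡ I/(MR²) = 0.4.
At the top of the loop, the minimum-contact condition is Mg = Mv_top²/r, so v_top² = gr.
With ω = v/R, the kinetic energy at speed v is ½(1+k)Mv² = (7/10)Mv².
Energy conservation from release (height h) to the top (height 2r): Mgh = Mg(2r) + (7/10)M·gr.
Thus h_min = 2r + (1+k)r/2 = r(2 + 1.4/2) = 0.492 × 2.7 ≈ 1.33 m.

h_min ≈ 1.33 m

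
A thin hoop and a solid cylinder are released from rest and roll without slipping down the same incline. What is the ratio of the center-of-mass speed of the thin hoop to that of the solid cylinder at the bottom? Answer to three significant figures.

Each satisfies Mgh = ½(1+k)Mv² with k = I/(MR²), so v ∝ 1/√(1+k).
For the thin hoop k = 1; for the solid cylinder k = 0.5.
v₁/v₂ = √((1+k₂)/(1+k₁)) = √(1.5/2) ≈ 0.866.

v_ratio ≈ 0.866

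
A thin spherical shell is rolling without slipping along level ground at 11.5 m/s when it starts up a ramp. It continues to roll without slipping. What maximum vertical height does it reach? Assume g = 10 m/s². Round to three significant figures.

For this body I = (2/3)MR², i.e. k = I/(MR²) = 2/3.
Since it rolls without slipping, ω = v/R and KE = ½Mv² + ½Iω² = ½(1+k)Mv² = (5/6)Mv².
At the top the kinetic energy is zero, so (5/6)Mv₀² = Mgh.
Thus h = (1+k)v₀²/(2g) = 1.667 × 11.5² / (2 × 10) ≈ 11.0 m.

h ≈ 11.0 m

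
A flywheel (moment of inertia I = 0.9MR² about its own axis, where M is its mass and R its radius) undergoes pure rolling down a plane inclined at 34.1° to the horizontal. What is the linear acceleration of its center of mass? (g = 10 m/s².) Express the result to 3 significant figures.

Here I = 0.9MR², so the shape factor k = I/(MR²) = 0.9.
Newton's second law down the slope: Mg sinθ − f = Ma. The torque equation fR = Iα (with α = a/R) gives f = kMa.
Eliminating f: Mg sinθ = (1+k)Ma, so a = g sinθ/(1+k) = 10 × sin34.1° / 1.9 ≈ 2.95 m/s².

a ≈ 2.95 m/s²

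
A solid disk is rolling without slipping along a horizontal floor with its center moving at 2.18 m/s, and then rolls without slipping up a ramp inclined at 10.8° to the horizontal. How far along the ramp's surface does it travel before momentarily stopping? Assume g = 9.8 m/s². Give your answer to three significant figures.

Here I = (1/2)MR², so the shape factor k = I/(MR²) = 0.5.
Pure rolling means v = ωR; then KE = ½Mv² + ½I(v/R)² = ½(1+k)Mv² = (3/4)Mv².
Setting this equal to Mgh gives the vertical rise h = (1+k)v₀²/(2g) = 1.5×2.18²/(2×9.8) = 0.3637 m.
The distance along the slope is d = h/sinθ = 0.3637/sin10.8° ≈ 1.94 m.

d ≈ 1.94 m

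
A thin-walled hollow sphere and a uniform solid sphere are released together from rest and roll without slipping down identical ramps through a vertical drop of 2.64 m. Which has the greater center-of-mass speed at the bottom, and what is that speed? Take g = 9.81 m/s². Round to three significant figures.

For rolling without slipping, Mgh = ½(1+k)Mv² where k = I/(MR²), so v = √(2gh/(1+k)).
Thin-walled hollow sphere: k = 2/3, giving v = √(2×9.81×2.64/1.667) = 5.575 m/s.
Uniform solid sphere: k = 0.4, giving v = √(2×9.81×2.64/1.4) = 6.083 m/s.
The smaller k wins: the uniform solid sphere, at ≈ 6.08 m/s.

the uniform solid sphere, at v ≈ 6.08 m/s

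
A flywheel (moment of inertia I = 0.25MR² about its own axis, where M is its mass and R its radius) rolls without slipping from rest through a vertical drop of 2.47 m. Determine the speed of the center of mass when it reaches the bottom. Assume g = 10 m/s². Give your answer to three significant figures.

v ≈ 6.29 m/s

With I = 0.25MR², the ratio k = I/(MR²) is 0.25.
The rolling condition ω = v/R makes the rotational term ½I(v/R)² = ½kMv², so KE_total = ½(1+k)Mv² = (5/8)Mv².
Setting Mgh = (5/8)Mv² gives v = √(2gh/(1+k)) = √(2·10·2.47/1.25) ≈ 6.29 m/s.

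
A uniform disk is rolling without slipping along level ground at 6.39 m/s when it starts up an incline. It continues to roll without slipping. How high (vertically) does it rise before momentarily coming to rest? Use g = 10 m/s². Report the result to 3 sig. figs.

The moment of inertia is (1/2)MR², giving k ≡ I/(MR²) = 0.5.
The rolling condition ω = v/R makes the rotational term ½I(v/R)² = ½kMv², so KE_total = ½(1+k)Mv² = (3/4)Mv².
At the top the kinetic energy is zero, so (3/4)Mv₀² = Mgh.
Thus h = (1+k)v₀²/(2g) = 1.5 × 6.39² / (2 × 10) ≈ 3.06 m.

h ≈ 3.06 m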